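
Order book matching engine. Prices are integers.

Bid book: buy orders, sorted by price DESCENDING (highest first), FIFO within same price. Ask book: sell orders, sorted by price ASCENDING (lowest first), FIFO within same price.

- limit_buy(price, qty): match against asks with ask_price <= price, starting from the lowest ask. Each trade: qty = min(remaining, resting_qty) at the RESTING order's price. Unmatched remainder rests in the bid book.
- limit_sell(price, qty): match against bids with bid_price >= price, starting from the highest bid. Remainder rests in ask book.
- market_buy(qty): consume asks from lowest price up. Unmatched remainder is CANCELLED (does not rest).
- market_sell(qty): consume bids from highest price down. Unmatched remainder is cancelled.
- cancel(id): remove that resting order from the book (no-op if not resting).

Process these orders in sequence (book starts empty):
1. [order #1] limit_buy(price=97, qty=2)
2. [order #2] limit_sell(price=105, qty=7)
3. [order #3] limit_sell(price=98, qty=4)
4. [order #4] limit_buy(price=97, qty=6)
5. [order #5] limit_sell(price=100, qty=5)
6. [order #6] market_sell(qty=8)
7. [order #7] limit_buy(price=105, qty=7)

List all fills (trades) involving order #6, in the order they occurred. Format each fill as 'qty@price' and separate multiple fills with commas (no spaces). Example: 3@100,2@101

After op 1 [order #1] limit_buy(price=97, qty=2): fills=none; bids=[#1:2@97] asks=[-]
After op 2 [order #2] limit_sell(price=105, qty=7): fills=none; bids=[#1:2@97] asks=[#2:7@105]
After op 3 [order #3] limit_sell(price=98, qty=4): fills=none; bids=[#1:2@97] asks=[#3:4@98 #2:7@105]
After op 4 [order #4] limit_buy(price=97, qty=6): fills=none; bids=[#1:2@97 #4:6@97] asks=[#3:4@98 #2:7@105]
After op 5 [order #5] limit_sell(price=100, qty=5): fills=none; bids=[#1:2@97 #4:6@97] asks=[#3:4@98 #5:5@100 #2:7@105]
After op 6 [order #6] market_sell(qty=8): fills=#1x#6:2@97 #4x#6:6@97; bids=[-] asks=[#3:4@98 #5:5@100 #2:7@105]
After op 7 [order #7] limit_buy(price=105, qty=7): fills=#7x#3:4@98 #7x#5:3@100; bids=[-] asks=[#5:2@100 #2:7@105]

Answer: 2@97,6@97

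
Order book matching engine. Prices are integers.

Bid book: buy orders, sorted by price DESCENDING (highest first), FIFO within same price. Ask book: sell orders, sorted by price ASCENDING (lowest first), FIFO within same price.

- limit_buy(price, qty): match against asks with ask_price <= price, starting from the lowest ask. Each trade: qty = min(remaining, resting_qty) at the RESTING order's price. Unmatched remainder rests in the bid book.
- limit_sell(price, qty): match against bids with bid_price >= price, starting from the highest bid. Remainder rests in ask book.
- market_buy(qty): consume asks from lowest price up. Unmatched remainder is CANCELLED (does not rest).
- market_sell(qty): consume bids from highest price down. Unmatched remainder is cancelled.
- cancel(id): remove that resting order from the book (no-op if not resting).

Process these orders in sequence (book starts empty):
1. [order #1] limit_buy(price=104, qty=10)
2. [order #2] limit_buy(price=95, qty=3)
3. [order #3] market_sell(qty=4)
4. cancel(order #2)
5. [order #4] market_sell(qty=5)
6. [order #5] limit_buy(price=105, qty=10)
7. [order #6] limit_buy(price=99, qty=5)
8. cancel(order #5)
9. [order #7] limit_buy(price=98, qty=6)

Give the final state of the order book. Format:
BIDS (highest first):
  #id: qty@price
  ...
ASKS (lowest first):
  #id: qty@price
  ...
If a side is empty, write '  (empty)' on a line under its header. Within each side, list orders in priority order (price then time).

After op 1 [order #1] limit_buy(price=104, qty=10): fills=none; bids=[#1:10@104] asks=[-]
After op 2 [order #2] limit_buy(price=95, qty=3): fills=none; bids=[#1:10@104 #2:3@95] asks=[-]
After op 3 [order #3] market_sell(qty=4): fills=#1x#3:4@104; bids=[#1:6@104 #2:3@95] asks=[-]
After op 4 cancel(order #2): fills=none; bids=[#1:6@104] asks=[-]
After op 5 [order #4] market_sell(qty=5): fills=#1x#4:5@104; bids=[#1:1@104] asks=[-]
After op 6 [order #5] limit_buy(price=105, qty=10): fills=none; bids=[#5:10@105 #1:1@104] asks=[-]
After op 7 [order #6] limit_buy(price=99, qty=5): fills=none; bids=[#5:10@105 #1:1@104 #6:5@99] asks=[-]
After op 8 cancel(order #5): fills=none; bids=[#1:1@104 #6:5@99] asks=[-]
After op 9 [order #7] limit_buy(price=98, qty=6): fills=none; bids=[#1:1@104 #6:5@99 #7:6@98] asks=[-]

Answer: BIDS (highest first):
  #1: 1@104
  #6: 5@99
  #7: 6@98
ASKS (lowest first):
  (empty)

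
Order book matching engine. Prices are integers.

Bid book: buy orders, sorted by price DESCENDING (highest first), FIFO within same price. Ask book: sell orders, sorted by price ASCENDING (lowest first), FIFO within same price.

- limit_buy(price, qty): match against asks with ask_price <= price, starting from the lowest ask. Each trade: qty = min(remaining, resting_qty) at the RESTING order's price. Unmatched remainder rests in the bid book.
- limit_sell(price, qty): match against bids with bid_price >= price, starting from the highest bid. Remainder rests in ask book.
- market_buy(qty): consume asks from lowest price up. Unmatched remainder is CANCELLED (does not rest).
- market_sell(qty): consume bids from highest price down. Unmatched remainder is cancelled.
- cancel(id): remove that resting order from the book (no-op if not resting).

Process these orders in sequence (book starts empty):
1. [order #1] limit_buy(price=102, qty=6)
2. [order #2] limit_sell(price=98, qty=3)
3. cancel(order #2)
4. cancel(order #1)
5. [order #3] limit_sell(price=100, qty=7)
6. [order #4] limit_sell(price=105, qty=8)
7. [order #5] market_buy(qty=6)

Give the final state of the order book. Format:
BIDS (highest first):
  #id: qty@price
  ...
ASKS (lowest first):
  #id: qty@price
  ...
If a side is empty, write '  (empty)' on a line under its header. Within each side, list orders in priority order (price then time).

Answer: BIDS (highest first):
  (empty)
ASKS (lowest first):
  #3: 1@100
  #4: 8@105

Derivation:
After op 1 [order #1] limit_buy(price=102, qty=6): fills=none; bids=[#1:6@102] asks=[-]
After op 2 [order #2] limit_sell(price=98, qty=3): fills=#1x#2:3@102; bids=[#1:3@102] asks=[-]
After op 3 cancel(order #2): fills=none; bids=[#1:3@102] asks=[-]
After op 4 cancel(order #1): fills=none; bids=[-] asks=[-]
After op 5 [order #3] limit_sell(price=100, qty=7): fills=none; bids=[-] asks=[#3:7@100]
After op 6 [order #4] limit_sell(price=105, qty=8): fills=none; bids=[-] asks=[#3:7@100 #4:8@105]
After op 7 [order #5] market_buy(qty=6): fills=#5x#3:6@100; bids=[-] asks=[#3:1@100 #4:8@105]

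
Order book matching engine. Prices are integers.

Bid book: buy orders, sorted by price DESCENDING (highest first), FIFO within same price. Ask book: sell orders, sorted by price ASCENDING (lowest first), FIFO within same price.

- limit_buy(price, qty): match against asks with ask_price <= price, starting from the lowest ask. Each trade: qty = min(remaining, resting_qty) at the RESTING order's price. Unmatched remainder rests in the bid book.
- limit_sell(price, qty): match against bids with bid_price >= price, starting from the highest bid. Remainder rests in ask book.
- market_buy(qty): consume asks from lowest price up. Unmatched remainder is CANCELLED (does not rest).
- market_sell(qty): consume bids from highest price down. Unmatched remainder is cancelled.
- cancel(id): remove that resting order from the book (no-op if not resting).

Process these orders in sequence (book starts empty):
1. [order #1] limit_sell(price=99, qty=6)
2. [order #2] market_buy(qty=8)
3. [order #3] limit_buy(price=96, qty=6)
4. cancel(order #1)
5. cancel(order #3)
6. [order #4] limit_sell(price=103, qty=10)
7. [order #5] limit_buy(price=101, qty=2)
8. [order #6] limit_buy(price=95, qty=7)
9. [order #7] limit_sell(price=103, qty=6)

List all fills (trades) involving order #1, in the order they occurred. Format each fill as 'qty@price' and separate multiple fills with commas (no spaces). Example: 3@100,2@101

After op 1 [order #1] limit_sell(price=99, qty=6): fills=none; bids=[-] asks=[#1:6@99]
After op 2 [order #2] market_buy(qty=8): fills=#2x#1:6@99; bids=[-] asks=[-]
After op 3 [order #3] limit_buy(price=96, qty=6): fills=none; bids=[#3:6@96] asks=[-]
After op 4 cancel(order #1): fills=none; bids=[#3:6@96] asks=[-]
After op 5 cancel(order #3): fills=none; bids=[-] asks=[-]
After op 6 [order #4] limit_sell(price=103, qty=10): fills=none; bids=[-] asks=[#4:10@103]
After op 7 [order #5] limit_buy(price=101, qty=2): fills=none; bids=[#5:2@101] asks=[#4:10@103]
After op 8 [order #6] limit_buy(price=95, qty=7): fills=none; bids=[#5:2@101 #6:7@95] asks=[#4:10@103]
After op 9 [order #7] limit_sell(price=103, qty=6): fills=none; bids=[#5:2@101 #6:7@95] asks=[#4:10@103 #7:6@103]

Answer: 6@99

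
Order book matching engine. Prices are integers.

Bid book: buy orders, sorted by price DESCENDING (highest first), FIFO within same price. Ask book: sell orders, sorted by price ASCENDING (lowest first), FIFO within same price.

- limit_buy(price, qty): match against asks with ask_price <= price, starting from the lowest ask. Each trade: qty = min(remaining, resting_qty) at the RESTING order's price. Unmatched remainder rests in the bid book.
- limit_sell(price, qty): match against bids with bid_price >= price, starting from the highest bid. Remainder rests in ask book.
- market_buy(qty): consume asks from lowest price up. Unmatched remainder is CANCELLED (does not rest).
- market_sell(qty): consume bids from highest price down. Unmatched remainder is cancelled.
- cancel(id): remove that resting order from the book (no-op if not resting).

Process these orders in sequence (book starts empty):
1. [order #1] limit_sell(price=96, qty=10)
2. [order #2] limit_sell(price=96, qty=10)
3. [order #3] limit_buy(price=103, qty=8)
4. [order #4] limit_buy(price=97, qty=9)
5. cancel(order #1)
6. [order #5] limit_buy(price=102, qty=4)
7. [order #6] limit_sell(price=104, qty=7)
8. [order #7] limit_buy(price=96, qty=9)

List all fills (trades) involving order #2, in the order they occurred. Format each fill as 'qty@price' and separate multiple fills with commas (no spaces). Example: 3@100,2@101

After op 1 [order #1] limit_sell(price=96, qty=10): fills=none; bids=[-] asks=[#1:10@96]
After op 2 [order #2] limit_sell(price=96, qty=10): fills=none; bids=[-] asks=[#1:10@96 #2:10@96]
After op 3 [order #3] limit_buy(price=103, qty=8): fills=#3x#1:8@96; bids=[-] asks=[#1:2@96 #2:10@96]
After op 4 [order #4] limit_buy(price=97, qty=9): fills=#4x#1:2@96 #4x#2:7@96; bids=[-] asks=[#2:3@96]
After op 5 cancel(order #1): fills=none; bids=[-] asks=[#2:3@96]
After op 6 [order #5] limit_buy(price=102, qty=4): fills=#5x#2:3@96; bids=[#5:1@102] asks=[-]
After op 7 [order #6] limit_sell(price=104, qty=7): fills=none; bids=[#5:1@102] asks=[#6:7@104]
After op 8 [order #7] limit_buy(price=96, qty=9): fills=none; bids=[#5:1@102 #7:9@96] asks=[#6:7@104]

Answer: 7@96,3@96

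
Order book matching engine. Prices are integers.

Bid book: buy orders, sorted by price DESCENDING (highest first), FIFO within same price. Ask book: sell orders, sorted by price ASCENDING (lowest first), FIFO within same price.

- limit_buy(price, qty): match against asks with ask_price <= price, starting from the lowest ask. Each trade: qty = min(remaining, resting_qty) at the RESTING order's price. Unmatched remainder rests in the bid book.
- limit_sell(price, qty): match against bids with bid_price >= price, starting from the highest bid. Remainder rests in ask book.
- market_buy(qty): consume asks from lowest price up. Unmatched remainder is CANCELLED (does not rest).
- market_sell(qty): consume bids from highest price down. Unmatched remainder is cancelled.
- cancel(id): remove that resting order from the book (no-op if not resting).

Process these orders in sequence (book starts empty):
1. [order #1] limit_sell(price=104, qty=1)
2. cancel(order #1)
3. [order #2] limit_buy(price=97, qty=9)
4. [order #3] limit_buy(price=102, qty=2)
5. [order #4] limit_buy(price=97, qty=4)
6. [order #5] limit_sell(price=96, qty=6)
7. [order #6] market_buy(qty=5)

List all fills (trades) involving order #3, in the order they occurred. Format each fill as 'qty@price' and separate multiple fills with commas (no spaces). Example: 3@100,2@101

After op 1 [order #1] limit_sell(price=104, qty=1): fills=none; bids=[-] asks=[#1:1@104]
After op 2 cancel(order #1): fills=none; bids=[-] asks=[-]
After op 3 [order #2] limit_buy(price=97, qty=9): fills=none; bids=[#2:9@97] asks=[-]
After op 4 [order #3] limit_buy(price=102, qty=2): fills=none; bids=[#3:2@102 #2:9@97] asks=[-]
After op 5 [order #4] limit_buy(price=97, qty=4): fills=none; bids=[#3:2@102 #2:9@97 #4:4@97] asks=[-]
After op 6 [order #5] limit_sell(price=96, qty=6): fills=#3x#5:2@102 #2x#5:4@97; bids=[#2:5@97 #4:4@97] asks=[-]
After op 7 [order #6] market_buy(qty=5): fills=none; bids=[#2:5@97 #4:4@97] asks=[-]

Answer: 2@102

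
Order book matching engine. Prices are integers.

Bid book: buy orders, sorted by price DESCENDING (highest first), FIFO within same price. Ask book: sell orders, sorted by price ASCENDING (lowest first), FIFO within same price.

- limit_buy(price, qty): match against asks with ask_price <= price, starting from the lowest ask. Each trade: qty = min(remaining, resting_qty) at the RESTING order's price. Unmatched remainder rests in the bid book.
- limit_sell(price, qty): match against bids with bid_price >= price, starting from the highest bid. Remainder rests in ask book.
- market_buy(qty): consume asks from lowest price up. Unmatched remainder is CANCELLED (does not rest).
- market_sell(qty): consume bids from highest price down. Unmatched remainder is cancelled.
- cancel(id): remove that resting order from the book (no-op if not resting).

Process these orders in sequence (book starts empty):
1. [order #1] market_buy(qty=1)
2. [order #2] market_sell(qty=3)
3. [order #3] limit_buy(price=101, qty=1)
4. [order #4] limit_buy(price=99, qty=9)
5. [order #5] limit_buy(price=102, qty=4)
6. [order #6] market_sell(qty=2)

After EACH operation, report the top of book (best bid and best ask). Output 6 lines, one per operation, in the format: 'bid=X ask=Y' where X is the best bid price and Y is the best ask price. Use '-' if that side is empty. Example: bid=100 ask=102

After op 1 [order #1] market_buy(qty=1): fills=none; bids=[-] asks=[-]
After op 2 [order #2] market_sell(qty=3): fills=none; bids=[-] asks=[-]
After op 3 [order #3] limit_buy(price=101, qty=1): fills=none; bids=[#3:1@101] asks=[-]
After op 4 [order #4] limit_buy(price=99, qty=9): fills=none; bids=[#3:1@101 #4:9@99] asks=[-]
After op 5 [order #5] limit_buy(price=102, qty=4): fills=none; bids=[#5:4@102 #3:1@101 #4:9@99] asks=[-]
After op 6 [order #6] market_sell(qty=2): fills=#5x#6:2@102; bids=[#5:2@102 #3:1@101 #4:9@99] asks=[-]

Answer: bid=- ask=-
bid=- ask=-
bid=101 ask=-
bid=101 ask=-
bid=102 ask=-
bid=102 ask=-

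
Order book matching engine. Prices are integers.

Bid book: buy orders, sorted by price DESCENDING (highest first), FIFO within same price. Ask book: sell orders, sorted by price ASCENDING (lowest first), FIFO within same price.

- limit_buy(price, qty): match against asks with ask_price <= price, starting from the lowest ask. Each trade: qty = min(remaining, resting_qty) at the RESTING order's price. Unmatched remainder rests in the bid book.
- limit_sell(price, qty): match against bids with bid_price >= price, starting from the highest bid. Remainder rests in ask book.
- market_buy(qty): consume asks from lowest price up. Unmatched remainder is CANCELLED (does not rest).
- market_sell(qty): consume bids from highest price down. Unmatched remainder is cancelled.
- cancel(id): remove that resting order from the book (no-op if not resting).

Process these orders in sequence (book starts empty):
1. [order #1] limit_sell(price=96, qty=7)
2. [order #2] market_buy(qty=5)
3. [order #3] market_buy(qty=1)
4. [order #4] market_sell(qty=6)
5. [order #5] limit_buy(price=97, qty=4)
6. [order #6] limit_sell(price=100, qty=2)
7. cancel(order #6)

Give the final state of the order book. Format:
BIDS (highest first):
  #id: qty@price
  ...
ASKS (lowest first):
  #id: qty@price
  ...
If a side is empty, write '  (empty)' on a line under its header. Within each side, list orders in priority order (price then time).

Answer: BIDS (highest first):
  #5: 3@97
ASKS (lowest first):
  (empty)

Derivation:
After op 1 [order #1] limit_sell(price=96, qty=7): fills=none; bids=[-] asks=[#1:7@96]
After op 2 [order #2] market_buy(qty=5): fills=#2x#1:5@96; bids=[-] asks=[#1:2@96]
After op 3 [order #3] market_buy(qty=1): fills=#3x#1:1@96; bids=[-] asks=[#1:1@96]
After op 4 [order #4] market_sell(qty=6): fills=none; bids=[-] asks=[#1:1@96]
After op 5 [order #5] limit_buy(price=97, qty=4): fills=#5x#1:1@96; bids=[#5:3@97] asks=[-]
After op 6 [order #6] limit_sell(price=100, qty=2): fills=none; bids=[#5:3@97] asks=[#6:2@100]
After op 7 cancel(order #6): fills=none; bids=[#5:3@97] asks=[-]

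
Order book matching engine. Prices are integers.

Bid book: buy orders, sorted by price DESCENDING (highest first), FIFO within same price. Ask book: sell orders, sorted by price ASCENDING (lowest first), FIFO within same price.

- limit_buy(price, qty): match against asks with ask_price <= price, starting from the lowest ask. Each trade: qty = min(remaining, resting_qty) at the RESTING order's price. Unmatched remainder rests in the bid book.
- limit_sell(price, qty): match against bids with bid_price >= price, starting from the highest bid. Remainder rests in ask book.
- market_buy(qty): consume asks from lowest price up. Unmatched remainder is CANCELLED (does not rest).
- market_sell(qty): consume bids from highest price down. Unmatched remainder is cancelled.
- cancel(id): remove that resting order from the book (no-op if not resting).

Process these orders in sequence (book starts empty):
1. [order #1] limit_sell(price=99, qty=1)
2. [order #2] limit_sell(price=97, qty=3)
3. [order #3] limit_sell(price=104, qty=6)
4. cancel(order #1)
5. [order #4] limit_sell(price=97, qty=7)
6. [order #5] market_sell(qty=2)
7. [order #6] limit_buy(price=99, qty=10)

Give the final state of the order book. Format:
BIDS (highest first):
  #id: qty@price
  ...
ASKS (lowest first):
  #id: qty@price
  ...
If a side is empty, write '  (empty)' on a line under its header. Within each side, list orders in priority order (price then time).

Answer: BIDS (highest first):
  (empty)
ASKS (lowest first):
  #3: 6@104

Derivation:
After op 1 [order #1] limit_sell(price=99, qty=1): fills=none; bids=[-] asks=[#1:1@99]
After op 2 [order #2] limit_sell(price=97, qty=3): fills=none; bids=[-] asks=[#2:3@97 #1:1@99]
After op 3 [order #3] limit_sell(price=104, qty=6): fills=none; bids=[-] asks=[#2:3@97 #1:1@99 #3:6@104]
After op 4 cancel(order #1): fills=none; bids=[-] asks=[#2:3@97 #3:6@104]
After op 5 [order #4] limit_sell(price=97, qty=7): fills=none; bids=[-] asks=[#2:3@97 #4:7@97 #3:6@104]
After op 6 [order #5] market_sell(qty=2): fills=none; bids=[-] asks=[#2:3@97 #4:7@97 #3:6@104]
After op 7 [order #6] limit_buy(price=99, qty=10): fills=#6x#2:3@97 #6x#4:7@97; bids=[-] asks=[#3:6@104]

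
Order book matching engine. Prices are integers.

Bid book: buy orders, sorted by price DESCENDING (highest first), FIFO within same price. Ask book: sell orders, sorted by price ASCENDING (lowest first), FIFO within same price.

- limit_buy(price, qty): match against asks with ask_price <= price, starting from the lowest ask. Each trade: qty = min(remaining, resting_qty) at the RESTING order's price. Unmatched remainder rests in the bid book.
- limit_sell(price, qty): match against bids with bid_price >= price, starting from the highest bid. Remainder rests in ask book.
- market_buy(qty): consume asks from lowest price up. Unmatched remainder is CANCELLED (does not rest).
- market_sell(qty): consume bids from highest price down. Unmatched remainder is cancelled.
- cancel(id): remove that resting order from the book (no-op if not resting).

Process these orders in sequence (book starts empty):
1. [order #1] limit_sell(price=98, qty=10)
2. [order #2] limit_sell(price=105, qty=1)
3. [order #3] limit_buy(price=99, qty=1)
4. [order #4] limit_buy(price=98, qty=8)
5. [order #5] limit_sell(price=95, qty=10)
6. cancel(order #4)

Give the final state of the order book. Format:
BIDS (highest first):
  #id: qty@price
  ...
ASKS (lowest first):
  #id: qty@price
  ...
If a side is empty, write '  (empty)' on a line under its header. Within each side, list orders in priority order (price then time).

After op 1 [order #1] limit_sell(price=98, qty=10): fills=none; bids=[-] asks=[#1:10@98]
After op 2 [order #2] limit_sell(price=105, qty=1): fills=none; bids=[-] asks=[#1:10@98 #2:1@105]
After op 3 [order #3] limit_buy(price=99, qty=1): fills=#3x#1:1@98; bids=[-] asks=[#1:9@98 #2:1@105]
After op 4 [order #4] limit_buy(price=98, qty=8): fills=#4x#1:8@98; bids=[-] asks=[#1:1@98 #2:1@105]
After op 5 [order #5] limit_sell(price=95, qty=10): fills=none; bids=[-] asks=[#5:10@95 #1:1@98 #2:1@105]
After op 6 cancel(order #4): fills=none; bids=[-] asks=[#5:10@95 #1:1@98 #2:1@105]

Answer: BIDS (highest first):
  (empty)
ASKS (lowest first):
  #5: 10@95
  #1: 1@98
  #2: 1@105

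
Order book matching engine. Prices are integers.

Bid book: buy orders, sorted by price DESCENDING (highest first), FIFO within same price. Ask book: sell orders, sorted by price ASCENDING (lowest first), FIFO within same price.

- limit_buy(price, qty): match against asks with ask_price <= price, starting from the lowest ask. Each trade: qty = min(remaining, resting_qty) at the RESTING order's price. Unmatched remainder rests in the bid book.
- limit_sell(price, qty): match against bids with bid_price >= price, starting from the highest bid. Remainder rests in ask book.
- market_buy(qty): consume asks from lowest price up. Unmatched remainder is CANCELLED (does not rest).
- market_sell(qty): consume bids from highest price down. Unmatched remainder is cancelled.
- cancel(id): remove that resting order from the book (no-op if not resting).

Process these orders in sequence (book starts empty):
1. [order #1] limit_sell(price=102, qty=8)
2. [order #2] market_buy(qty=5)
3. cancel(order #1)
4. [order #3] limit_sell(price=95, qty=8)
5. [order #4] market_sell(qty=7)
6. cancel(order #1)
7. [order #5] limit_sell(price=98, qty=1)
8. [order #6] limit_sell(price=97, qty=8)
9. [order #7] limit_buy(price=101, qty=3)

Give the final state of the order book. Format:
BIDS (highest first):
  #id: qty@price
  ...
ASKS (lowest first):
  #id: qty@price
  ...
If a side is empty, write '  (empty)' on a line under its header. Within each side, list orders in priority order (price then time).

Answer: BIDS (highest first):
  (empty)
ASKS (lowest first):
  #3: 5@95
  #6: 8@97
  #5: 1@98

Derivation:
After op 1 [order #1] limit_sell(price=102, qty=8): fills=none; bids=[-] asks=[#1:8@102]
After op 2 [order #2] market_buy(qty=5): fills=#2x#1:5@102; bids=[-] asks=[#1:3@102]
After op 3 cancel(order #1): fills=none; bids=[-] asks=[-]
After op 4 [order #3] limit_sell(price=95, qty=8): fills=none; bids=[-] asks=[#3:8@95]
After op 5 [order #4] market_sell(qty=7): fills=none; bids=[-] asks=[#3:8@95]
After op 6 cancel(order #1): fills=none; bids=[-] asks=[#3:8@95]
After op 7 [order #5] limit_sell(price=98, qty=1): fills=none; bids=[-] asks=[#3:8@95 #5:1@98]
After op 8 [order #6] limit_sell(price=97, qty=8): fills=none; bids=[-] asks=[#3:8@95 #6:8@97 #5:1@98]
After op 9 [order #7] limit_buy(price=101, qty=3): fills=#7x#3:3@95; bids=[-] asks=[#3:5@95 #6:8@97 #5:1@98]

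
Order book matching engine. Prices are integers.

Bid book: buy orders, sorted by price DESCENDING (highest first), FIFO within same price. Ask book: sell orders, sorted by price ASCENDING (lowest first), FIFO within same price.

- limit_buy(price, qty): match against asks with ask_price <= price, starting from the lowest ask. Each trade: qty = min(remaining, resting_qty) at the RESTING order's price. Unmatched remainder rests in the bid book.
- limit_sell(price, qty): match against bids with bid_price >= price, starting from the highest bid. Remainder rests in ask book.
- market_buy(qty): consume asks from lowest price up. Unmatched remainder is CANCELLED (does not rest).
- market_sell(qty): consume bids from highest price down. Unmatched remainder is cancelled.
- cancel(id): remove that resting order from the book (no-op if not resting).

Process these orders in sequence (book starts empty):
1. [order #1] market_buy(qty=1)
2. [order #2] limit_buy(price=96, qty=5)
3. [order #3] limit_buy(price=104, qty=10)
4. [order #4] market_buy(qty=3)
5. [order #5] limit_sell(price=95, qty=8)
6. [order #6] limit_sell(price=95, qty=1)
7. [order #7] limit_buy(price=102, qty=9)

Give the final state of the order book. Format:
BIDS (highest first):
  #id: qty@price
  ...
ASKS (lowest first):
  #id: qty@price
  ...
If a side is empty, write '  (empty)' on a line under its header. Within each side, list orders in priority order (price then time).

After op 1 [order #1] market_buy(qty=1): fills=none; bids=[-] asks=[-]
After op 2 [order #2] limit_buy(price=96, qty=5): fills=none; bids=[#2:5@96] asks=[-]
After op 3 [order #3] limit_buy(price=104, qty=10): fills=none; bids=[#3:10@104 #2:5@96] asks=[-]
After op 4 [order #4] market_buy(qty=3): fills=none; bids=[#3:10@104 #2:5@96] asks=[-]
After op 5 [order #5] limit_sell(price=95, qty=8): fills=#3x#5:8@104; bids=[#3:2@104 #2:5@96] asks=[-]
After op 6 [order #6] limit_sell(price=95, qty=1): fills=#3x#6:1@104; bids=[#3:1@104 #2:5@96] asks=[-]
After op 7 [order #7] limit_buy(price=102, qty=9): fills=none; bids=[#3:1@104 #7:9@102 #2:5@96] asks=[-]

Answer: BIDS (highest first):
  #3: 1@104
  #7: 9@102
  #2: 5@96
ASKS (lowest first):
  (empty)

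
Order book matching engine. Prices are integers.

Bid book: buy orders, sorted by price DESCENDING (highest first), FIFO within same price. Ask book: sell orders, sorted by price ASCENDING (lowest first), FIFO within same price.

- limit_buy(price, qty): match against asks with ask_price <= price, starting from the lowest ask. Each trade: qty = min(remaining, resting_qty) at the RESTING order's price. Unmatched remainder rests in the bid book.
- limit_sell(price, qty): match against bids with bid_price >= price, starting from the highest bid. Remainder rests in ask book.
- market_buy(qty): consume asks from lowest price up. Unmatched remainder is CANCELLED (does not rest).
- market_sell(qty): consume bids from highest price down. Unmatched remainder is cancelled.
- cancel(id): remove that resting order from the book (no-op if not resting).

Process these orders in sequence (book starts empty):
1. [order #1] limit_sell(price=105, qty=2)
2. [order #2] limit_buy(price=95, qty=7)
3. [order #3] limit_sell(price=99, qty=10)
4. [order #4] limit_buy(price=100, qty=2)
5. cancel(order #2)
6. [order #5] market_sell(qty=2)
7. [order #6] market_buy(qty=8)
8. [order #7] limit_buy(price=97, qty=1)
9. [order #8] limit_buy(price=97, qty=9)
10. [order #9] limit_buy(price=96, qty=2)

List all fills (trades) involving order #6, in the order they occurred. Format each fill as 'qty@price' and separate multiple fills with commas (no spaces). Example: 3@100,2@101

Answer: 8@99

Derivation:
After op 1 [order #1] limit_sell(price=105, qty=2): fills=none; bids=[-] asks=[#1:2@105]
After op 2 [order #2] limit_buy(price=95, qty=7): fills=none; bids=[#2:7@95] asks=[#1:2@105]
After op 3 [order #3] limit_sell(price=99, qty=10): fills=none; bids=[#2:7@95] asks=[#3:10@99 #1:2@105]
After op 4 [order #4] limit_buy(price=100, qty=2): fills=#4x#3:2@99; bids=[#2:7@95] asks=[#3:8@99 #1:2@105]
After op 5 cancel(order #2): fills=none; bids=[-] asks=[#3:8@99 #1:2@105]
After op 6 [order #5] market_sell(qty=2): fills=none; bids=[-] asks=[#3:8@99 #1:2@105]
After op 7 [order #6] market_buy(qty=8): fills=#6x#3:8@99; bids=[-] asks=[#1:2@105]
After op 8 [order #7] limit_buy(price=97, qty=1): fills=none; bids=[#7:1@97] asks=[#1:2@105]
After op 9 [order #8] limit_buy(price=97, qty=9): fills=none; bids=[#7:1@97 #8:9@97] asks=[#1:2@105]
After op 10 [order #9] limit_buy(price=96, qty=2): fills=none; bids=[#7:1@97 #8:9@97 #9:2@96] asks=[#1:2@105]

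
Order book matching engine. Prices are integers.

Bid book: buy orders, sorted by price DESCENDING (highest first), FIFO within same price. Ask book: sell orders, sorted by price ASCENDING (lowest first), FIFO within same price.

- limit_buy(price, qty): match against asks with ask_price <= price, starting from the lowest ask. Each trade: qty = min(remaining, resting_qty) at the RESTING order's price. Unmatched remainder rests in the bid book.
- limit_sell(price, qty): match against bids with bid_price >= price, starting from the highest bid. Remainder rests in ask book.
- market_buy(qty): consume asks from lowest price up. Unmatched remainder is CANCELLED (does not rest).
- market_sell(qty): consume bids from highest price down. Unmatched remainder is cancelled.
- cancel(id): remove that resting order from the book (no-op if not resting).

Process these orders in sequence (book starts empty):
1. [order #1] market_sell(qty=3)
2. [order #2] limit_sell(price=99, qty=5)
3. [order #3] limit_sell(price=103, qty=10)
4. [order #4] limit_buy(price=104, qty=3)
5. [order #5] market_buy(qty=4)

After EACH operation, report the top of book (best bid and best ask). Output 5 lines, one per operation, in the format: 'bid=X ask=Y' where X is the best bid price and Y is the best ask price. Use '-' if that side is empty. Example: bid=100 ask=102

Answer: bid=- ask=-
bid=- ask=99
bid=- ask=99
bid=- ask=99
bid=- ask=103

Derivation:
After op 1 [order #1] market_sell(qty=3): fills=none; bids=[-] asks=[-]
After op 2 [order #2] limit_sell(price=99, qty=5): fills=none; bids=[-] asks=[#2:5@99]
After op 3 [order #3] limit_sell(price=103, qty=10): fills=none; bids=[-] asks=[#2:5@99 #3:10@103]
After op 4 [order #4] limit_buy(price=104, qty=3): fills=#4x#2:3@99; bids=[-] asks=[#2:2@99 #3:10@103]
After op 5 [order #5] market_buy(qty=4): fills=#5x#2:2@99 #5x#3:2@103; bids=[-] asks=[#3:8@103]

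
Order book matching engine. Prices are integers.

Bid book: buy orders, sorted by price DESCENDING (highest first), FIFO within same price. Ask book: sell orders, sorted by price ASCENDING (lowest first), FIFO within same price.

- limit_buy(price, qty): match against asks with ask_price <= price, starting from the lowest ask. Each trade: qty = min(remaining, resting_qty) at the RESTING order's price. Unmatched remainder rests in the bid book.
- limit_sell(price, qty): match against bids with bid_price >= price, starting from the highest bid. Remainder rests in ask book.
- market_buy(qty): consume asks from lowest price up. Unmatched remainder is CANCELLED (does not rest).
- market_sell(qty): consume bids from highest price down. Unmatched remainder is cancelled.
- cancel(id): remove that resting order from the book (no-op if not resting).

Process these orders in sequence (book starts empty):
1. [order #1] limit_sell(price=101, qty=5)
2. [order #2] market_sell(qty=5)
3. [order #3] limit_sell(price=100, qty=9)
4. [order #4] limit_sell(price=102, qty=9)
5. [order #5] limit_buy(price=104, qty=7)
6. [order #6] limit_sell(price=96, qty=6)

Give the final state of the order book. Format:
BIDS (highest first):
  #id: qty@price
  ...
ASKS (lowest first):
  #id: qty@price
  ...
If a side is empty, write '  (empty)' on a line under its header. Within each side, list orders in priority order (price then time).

Answer: BIDS (highest first):
  (empty)
ASKS (lowest first):
  #6: 6@96
  #3: 2@100
  #1: 5@101
  #4: 9@102

Derivation:
After op 1 [order #1] limit_sell(price=101, qty=5): fills=none; bids=[-] asks=[#1:5@101]
After op 2 [order #2] market_sell(qty=5): fills=none; bids=[-] asks=[#1:5@101]
After op 3 [order #3] limit_sell(price=100, qty=9): fills=none; bids=[-] asks=[#3:9@100 #1:5@101]
After op 4 [order #4] limit_sell(price=102, qty=9): fills=none; bids=[-] asks=[#3:9@100 #1:5@101 #4:9@102]
After op 5 [order #5] limit_buy(price=104, qty=7): fills=#5x#3:7@100; bids=[-] asks=[#3:2@100 #1:5@101 #4:9@102]
After op 6 [order #6] limit_sell(price=96, qty=6): fills=none; bids=[-] asks=[#6:6@96 #3:2@100 #1:5@101 #4:9@102]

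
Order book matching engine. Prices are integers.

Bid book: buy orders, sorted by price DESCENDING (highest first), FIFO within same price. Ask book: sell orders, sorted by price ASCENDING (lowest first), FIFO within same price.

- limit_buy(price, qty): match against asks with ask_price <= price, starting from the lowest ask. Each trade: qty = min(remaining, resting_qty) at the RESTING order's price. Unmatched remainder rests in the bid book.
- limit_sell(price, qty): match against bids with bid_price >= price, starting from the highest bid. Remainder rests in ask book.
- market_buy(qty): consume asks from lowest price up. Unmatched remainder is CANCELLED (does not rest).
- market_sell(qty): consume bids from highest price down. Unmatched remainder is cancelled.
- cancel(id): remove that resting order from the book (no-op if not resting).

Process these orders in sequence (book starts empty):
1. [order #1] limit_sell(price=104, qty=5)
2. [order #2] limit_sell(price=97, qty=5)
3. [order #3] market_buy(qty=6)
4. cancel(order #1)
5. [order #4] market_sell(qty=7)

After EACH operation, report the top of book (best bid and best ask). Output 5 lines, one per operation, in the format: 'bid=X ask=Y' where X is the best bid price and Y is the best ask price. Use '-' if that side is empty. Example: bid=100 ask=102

After op 1 [order #1] limit_sell(price=104, qty=5): fills=none; bids=[-] asks=[#1:5@104]
After op 2 [order #2] limit_sell(price=97, qty=5): fills=none; bids=[-] asks=[#2:5@97 #1:5@104]
After op 3 [order #3] market_buy(qty=6): fills=#3x#2:5@97 #3x#1:1@104; bids=[-] asks=[#1:4@104]
After op 4 cancel(order #1): fills=none; bids=[-] asks=[-]
After op 5 [order #4] market_sell(qty=7): fills=none; bids=[-] asks=[-]

Answer: bid=- ask=104
bid=- ask=97
bid=- ask=104
bid=- ask=-
bid=- ask=-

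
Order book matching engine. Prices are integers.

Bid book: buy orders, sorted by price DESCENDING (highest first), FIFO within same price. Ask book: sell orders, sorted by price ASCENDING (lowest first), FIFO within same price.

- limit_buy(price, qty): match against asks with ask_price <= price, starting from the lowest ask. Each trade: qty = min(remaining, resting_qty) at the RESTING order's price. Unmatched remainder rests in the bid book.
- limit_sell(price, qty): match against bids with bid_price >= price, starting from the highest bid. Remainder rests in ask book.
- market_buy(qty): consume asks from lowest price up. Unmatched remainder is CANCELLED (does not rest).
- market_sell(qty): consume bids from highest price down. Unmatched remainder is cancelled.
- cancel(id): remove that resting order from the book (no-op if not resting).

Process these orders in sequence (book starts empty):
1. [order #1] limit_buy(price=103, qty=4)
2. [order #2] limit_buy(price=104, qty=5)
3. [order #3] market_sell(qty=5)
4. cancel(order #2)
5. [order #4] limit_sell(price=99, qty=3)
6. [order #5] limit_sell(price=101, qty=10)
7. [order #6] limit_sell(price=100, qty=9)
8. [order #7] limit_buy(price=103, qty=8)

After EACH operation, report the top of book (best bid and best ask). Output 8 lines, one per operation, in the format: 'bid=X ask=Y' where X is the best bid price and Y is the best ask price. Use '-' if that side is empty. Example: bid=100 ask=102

After op 1 [order #1] limit_buy(price=103, qty=4): fills=none; bids=[#1:4@103] asks=[-]
After op 2 [order #2] limit_buy(price=104, qty=5): fills=none; bids=[#2:5@104 #1:4@103] asks=[-]
After op 3 [order #3] market_sell(qty=5): fills=#2x#3:5@104; bids=[#1:4@103] asks=[-]
After op 4 cancel(order #2): fills=none; bids=[#1:4@103] asks=[-]
After op 5 [order #4] limit_sell(price=99, qty=3): fills=#1x#4:3@103; bids=[#1:1@103] asks=[-]
After op 6 [order #5] limit_sell(price=101, qty=10): fills=#1x#5:1@103; bids=[-] asks=[#5:9@101]
After op 7 [order #6] limit_sell(price=100, qty=9): fills=none; bids=[-] asks=[#6:9@100 #5:9@101]
After op 8 [order #7] limit_buy(price=103, qty=8): fills=#7x#6:8@100; bids=[-] asks=[#6:1@100 #5:9@101]

Answer: bid=103 ask=-
bid=104 ask=-
bid=103 ask=-
bid=103 ask=-
bid=103 ask=-
bid=- ask=101
bid=- ask=100
bid=- ask=100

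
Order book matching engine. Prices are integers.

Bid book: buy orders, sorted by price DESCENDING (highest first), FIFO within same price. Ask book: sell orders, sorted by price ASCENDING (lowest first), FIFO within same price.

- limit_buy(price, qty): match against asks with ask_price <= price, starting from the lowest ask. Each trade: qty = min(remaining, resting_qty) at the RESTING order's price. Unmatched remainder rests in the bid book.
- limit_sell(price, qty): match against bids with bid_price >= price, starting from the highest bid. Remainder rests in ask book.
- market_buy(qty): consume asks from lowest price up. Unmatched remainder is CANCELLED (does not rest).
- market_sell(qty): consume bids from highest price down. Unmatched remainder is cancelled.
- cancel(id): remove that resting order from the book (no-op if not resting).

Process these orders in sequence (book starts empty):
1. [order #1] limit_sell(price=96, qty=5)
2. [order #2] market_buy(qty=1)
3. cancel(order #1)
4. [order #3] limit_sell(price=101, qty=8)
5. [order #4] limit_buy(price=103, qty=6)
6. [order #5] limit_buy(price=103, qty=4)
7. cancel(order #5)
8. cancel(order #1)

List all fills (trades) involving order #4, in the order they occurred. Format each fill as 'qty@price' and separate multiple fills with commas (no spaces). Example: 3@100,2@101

After op 1 [order #1] limit_sell(price=96, qty=5): fills=none; bids=[-] asks=[#1:5@96]
After op 2 [order #2] market_buy(qty=1): fills=#2x#1:1@96; bids=[-] asks=[#1:4@96]
After op 3 cancel(order #1): fills=none; bids=[-] asks=[-]
After op 4 [order #3] limit_sell(price=101, qty=8): fills=none; bids=[-] asks=[#3:8@101]
After op 5 [order #4] limit_buy(price=103, qty=6): fills=#4x#3:6@101; bids=[-] asks=[#3:2@101]
After op 6 [order #5] limit_buy(price=103, qty=4): fills=#5x#3:2@101; bids=[#5:2@103] asks=[-]
After op 7 cancel(order #5): fills=none; bids=[-] asks=[-]
After op 8 cancel(order #1): fills=none; bids=[-] asks=[-]

Answer: 6@101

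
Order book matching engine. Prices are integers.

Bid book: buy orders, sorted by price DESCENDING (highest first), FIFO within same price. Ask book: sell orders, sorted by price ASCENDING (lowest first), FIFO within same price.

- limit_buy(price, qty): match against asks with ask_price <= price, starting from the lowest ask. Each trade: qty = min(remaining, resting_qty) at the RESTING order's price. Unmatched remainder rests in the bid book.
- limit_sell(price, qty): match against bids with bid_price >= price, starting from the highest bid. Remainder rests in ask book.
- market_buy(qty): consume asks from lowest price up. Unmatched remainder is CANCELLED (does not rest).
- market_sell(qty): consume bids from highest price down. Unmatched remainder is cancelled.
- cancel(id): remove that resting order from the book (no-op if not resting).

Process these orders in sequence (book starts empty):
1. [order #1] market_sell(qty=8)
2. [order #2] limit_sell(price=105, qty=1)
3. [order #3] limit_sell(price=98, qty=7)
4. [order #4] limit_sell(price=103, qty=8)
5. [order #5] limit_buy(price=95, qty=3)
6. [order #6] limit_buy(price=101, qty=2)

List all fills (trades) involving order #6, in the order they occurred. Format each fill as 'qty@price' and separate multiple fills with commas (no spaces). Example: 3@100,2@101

Answer: 2@98

Derivation:
After op 1 [order #1] market_sell(qty=8): fills=none; bids=[-] asks=[-]
After op 2 [order #2] limit_sell(price=105, qty=1): fills=none; bids=[-] asks=[#2:1@105]
After op 3 [order #3] limit_sell(price=98, qty=7): fills=none; bids=[-] asks=[#3:7@98 #2:1@105]
After op 4 [order #4] limit_sell(price=103, qty=8): fills=none; bids=[-] asks=[#3:7@98 #4:8@103 #2:1@105]
After op 5 [order #5] limit_buy(price=95, qty=3): fills=none; bids=[#5:3@95] asks=[#3:7@98 #4:8@103 #2:1@105]
After op 6 [order #6] limit_buy(price=101, qty=2): fills=#6x#3:2@98; bids=[#5:3@95] asks=[#3:5@98 #4:8@103 #2:1@105]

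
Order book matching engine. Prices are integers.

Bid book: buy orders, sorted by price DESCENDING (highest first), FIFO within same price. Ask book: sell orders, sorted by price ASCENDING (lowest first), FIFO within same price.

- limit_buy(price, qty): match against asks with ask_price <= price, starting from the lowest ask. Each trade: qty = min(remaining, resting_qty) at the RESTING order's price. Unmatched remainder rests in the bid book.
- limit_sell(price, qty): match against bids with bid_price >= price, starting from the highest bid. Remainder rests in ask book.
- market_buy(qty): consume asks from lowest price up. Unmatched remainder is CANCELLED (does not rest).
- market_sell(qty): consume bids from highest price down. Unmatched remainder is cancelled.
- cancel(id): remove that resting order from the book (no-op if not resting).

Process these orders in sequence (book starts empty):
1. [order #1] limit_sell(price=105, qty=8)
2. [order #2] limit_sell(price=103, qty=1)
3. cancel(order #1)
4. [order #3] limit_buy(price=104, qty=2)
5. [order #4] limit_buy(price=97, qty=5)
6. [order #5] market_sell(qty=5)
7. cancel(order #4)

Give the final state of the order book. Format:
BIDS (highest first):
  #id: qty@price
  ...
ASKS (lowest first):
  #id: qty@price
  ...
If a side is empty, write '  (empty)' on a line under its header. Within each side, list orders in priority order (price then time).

After op 1 [order #1] limit_sell(price=105, qty=8): fills=none; bids=[-] asks=[#1:8@105]
After op 2 [order #2] limit_sell(price=103, qty=1): fills=none; bids=[-] asks=[#2:1@103 #1:8@105]
After op 3 cancel(order #1): fills=none; bids=[-] asks=[#2:1@103]
After op 4 [order #3] limit_buy(price=104, qty=2): fills=#3x#2:1@103; bids=[#3:1@104] asks=[-]
After op 5 [order #4] limit_buy(price=97, qty=5): fills=none; bids=[#3:1@104 #4:5@97] asks=[-]
After op 6 [order #5] market_sell(qty=5): fills=#3x#5:1@104 #4x#5:4@97; bids=[#4:1@97] asks=[-]
After op 7 cancel(order #4): fills=none; bids=[-] asks=[-]

Answer: BIDS (highest first):
  (empty)
ASKS (lowest first):
  (empty)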